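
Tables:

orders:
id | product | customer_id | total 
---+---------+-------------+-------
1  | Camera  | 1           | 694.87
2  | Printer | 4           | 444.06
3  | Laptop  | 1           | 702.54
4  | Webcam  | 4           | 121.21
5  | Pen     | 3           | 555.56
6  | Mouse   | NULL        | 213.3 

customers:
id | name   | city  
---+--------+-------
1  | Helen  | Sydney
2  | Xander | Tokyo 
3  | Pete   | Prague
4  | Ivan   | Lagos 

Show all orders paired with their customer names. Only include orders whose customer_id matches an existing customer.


INNER JOIN keeps only orders rows whose customer_id matches an id in customers. Walk through each order:
  - order 1 (Camera): customer_id=1 -> matches Helen
  - order 2 (Printer): customer_id=4 -> matches Ivan
  - order 3 (Laptop): customer_id=1 -> matches Helen
  - order 4 (Webcam): customer_id=4 -> matches Ivan
  - order 5 (Pen): customer_id=3 -> matches Pete
  - order 6 (Mouse): customer_id=NULL, no match -> dropped
So 1 of 6 rows is dropped.

SQL:
SELECT a.product, b.name AS customer
FROM orders a
INNER JOIN customers b ON a.customer_id = b.id

Result:
product | customer
--------+---------
Camera  | Helen   
Printer | Ivan    
Laptop  | Helen   
Webcam  | Ivan    
Pen     | Pete    


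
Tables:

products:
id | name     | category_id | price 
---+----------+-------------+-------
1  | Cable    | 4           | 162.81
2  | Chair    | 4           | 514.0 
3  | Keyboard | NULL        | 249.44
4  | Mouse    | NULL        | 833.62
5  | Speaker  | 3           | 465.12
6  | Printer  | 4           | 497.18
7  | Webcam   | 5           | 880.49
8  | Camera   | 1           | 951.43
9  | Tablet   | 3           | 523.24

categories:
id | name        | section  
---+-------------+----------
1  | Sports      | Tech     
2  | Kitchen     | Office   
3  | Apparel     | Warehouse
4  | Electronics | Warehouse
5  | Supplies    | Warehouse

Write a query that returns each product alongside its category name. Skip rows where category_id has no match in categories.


INNER JOIN keeps only products rows whose category_id matches an id in categories. Walk through each product:
  - product 1 (Cable): category_id=4 -> matches Electronics
  - product 2 (Chair): category_id=4 -> matches Electronics
  - product 3 (Keyboard): category_id=NULL, no match -> dropped
  - product 4 (Mouse): category_id=NULL, no match -> dropped
  - product 5 (Speaker): category_id=3 -> matches Apparel
  - product 6 (Printer): category_id=4 -> matches Electronics
  - product 7 (Webcam): category_id=5 -> matches Supplies
  - product 8 (Camera): category_id=1 -> matches Sports
  - product 9 (Tablet): category_id=3 -> matches Apparel
So 2 of 9 rows are dropped.

SQL:
SELECT a.name, b.name AS category
FROM products a
INNER JOIN categories b ON a.category_id = b.id

Result:
name    | category   
--------+------------
Cable   | Electronics
Chair   | Electronics
Speaker | Apparel    
Printer | Electronics
Webcam  | Supplies   
Camera  | Sports     
Tablet  | Apparel    


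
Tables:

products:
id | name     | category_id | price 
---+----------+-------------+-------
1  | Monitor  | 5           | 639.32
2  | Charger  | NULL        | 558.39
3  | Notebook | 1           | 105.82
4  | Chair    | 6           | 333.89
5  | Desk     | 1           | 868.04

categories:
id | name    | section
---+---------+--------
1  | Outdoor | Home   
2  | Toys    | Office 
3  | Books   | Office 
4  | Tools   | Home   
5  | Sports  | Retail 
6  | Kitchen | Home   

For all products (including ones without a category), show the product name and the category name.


LEFT JOIN keeps every row from products (the left table); where category_id has no match in categories, the category columns become NULL. Walk through each product:
  - product 1 (Monitor): category_id=5 -> matches Sports
  - product 2 (Charger): category_id=NULL, no match -> kept with NULL
  - product 3 (Notebook): category_id=1 -> matches Outdoor
  - product 4 (Chair): category_id=6 -> matches Kitchen
  - product 5 (Desk): category_id=1 -> matches Outdoor
All 5 rows appear; 1 has NULL category.

SQL:
SELECT a.name, b.name AS category
FROM products a
LEFT JOIN categories b ON a.category_id = b.id

Result:
name     | category
---------+---------
Monitor  | Sports  
Charger  | NULL    
Notebook | Outdoor 
Chair    | Kitchen 
Desk     | Outdoor 


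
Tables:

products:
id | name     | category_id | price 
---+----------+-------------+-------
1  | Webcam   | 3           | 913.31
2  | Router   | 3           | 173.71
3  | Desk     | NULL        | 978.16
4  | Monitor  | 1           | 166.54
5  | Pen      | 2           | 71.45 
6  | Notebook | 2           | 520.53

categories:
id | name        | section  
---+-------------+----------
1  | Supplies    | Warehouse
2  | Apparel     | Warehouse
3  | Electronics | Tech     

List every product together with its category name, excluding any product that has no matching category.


INNER JOIN keeps only products rows whose category_id matches an id in categories. Walk through each product:
  - product 1 (Webcam): category_id=3 -> matches Electronics
  - product 2 (Router): category_id=3 -> matches Electronics
  - product 3 (Desk): category_id=NULL, no match -> dropped
  - product 4 (Monitor): category_id=1 -> matches Supplies
  - product 5 (Pen): category_id=2 -> matches Apparel
  - product 6 (Notebook): category_id=2 -> matches Apparel
So 1 of 6 rows is dropped.

SQL:
SELECT a.name, b.name AS category
FROM products a
INNER JOIN categories b ON a.category_id = b.id

Result:
name     | category   
---------+------------
Webcam   | Electronics
Router   | Electronics
Monitor  | Supplies   
Pen      | Apparel    
Notebook | Apparel    


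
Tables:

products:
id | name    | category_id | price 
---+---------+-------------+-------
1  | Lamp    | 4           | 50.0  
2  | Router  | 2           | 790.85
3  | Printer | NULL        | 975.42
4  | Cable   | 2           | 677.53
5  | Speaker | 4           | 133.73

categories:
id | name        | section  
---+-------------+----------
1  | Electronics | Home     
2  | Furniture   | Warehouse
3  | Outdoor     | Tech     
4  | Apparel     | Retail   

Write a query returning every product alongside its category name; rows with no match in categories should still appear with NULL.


LEFT JOIN keeps every row from products (the left table); where category_id has no match in categories, the category columns become NULL. Walk through each product:
  - product 1 (Lamp): category_id=4 -> matches Apparel
  - product 2 (Router): category_id=2 -> matches Furniture
  - product 3 (Printer): category_id=NULL, no match -> kept with NULL
  - product 4 (Cable): category_id=2 -> matches Furniture
  - product 5 (Speaker): category_id=4 -> matches Apparel
All 5 rows appear; 1 has NULL category.

SQL:
SELECT a.name, b.name AS category
FROM products a
LEFT JOIN categories b ON a.category_id = b.id

Result:
name    | category 
--------+----------
Lamp    | Apparel  
Router  | Furniture
Printer | NULL     
Cable   | Furniture
Speaker | Apparel  


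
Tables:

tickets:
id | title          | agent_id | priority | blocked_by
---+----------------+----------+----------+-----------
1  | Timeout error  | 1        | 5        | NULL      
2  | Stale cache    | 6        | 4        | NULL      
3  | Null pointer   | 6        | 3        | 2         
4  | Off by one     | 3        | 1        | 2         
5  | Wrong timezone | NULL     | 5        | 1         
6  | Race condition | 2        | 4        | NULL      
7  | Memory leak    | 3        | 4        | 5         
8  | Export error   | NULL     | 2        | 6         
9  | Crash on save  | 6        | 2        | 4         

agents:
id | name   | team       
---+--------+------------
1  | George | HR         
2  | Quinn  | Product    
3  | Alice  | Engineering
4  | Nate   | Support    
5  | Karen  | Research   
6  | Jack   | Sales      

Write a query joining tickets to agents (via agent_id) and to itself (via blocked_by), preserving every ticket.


Two LEFT JOINs from the same base table tickets: one to agents via agent_id, one to tickets itself via blocked_by. Both are LEFT so every ticket is preserved.
Match against agents:
  - ticket 1 (Timeout error): agent_id=1 -> matches George
  - ticket 2 (Stale cache): agent_id=6 -> matches Jack
  - ticket 3 (Null pointer): agent_id=6 -> matches Jack
  - ticket 4 (Off by one): agent_id=3 -> matches Alice
  - ticket 5 (Wrong timezone): agent_id=NULL, no match -> kept with NULL
  - ticket 6 (Race condition): agent_id=2 -> matches Quinn
  - ticket 7 (Memory leak): agent_id=3 -> matches Alice
  - ticket 8 (Export error): agent_id=NULL, no match -> kept with NULL
  - ticket 9 (Crash on save): agent_id=6 -> matches Jack
Match against tickets (self):
  - ticket 1 (Timeout error): blocked_by=NULL -> NULL
  - ticket 2 (Stale cache): blocked_by=NULL -> NULL
  - ticket 3 (Null pointer): blocked_by=2 -> Stale cache
  - ticket 4 (Off by one): blocked_by=2 -> Stale cache
  - ticket 5 (Wrong timezone): blocked_by=1 -> Timeout error
  - ticket 6 (Race condition): blocked_by=NULL -> NULL
  - ticket 7 (Memory leak): blocked_by=5 -> Wrong timezone
  - ticket 8 (Export error): blocked_by=6 -> Race condition
  - ticket 9 (Crash on save): blocked_by=4 -> Off by one

SQL:
SELECT a.title, b.name AS agent, c.title AS blocked_by
FROM tickets a
LEFT JOIN agents b ON a.agent_id = b.id
LEFT JOIN tickets c ON a.blocked_by = c.id

Result:
title          | agent  | blocked_by    
---------------+--------+---------------
Timeout error  | George | NULL          
Stale cache    | Jack   | NULL          
Null pointer   | Jack   | Stale cache   
Off by one     | Alice  | Stale cache   
Wrong timezone | NULL   | Timeout error 
Race condition | Quinn  | NULL          
Memory leak    | Alice  | Wrong timezone
Export error   | NULL   | Race condition
Crash on save  | Jack   | Off by one    


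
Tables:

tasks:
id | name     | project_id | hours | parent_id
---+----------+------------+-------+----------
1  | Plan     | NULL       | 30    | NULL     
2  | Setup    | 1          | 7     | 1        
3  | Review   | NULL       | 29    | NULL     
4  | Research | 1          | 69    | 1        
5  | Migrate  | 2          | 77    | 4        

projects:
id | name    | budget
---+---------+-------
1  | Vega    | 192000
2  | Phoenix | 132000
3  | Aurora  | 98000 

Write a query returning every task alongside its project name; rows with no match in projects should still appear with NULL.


LEFT JOIN keeps every row from tasks (the left table); where project_id has no match in projects, the project columns become NULL. Walk through each task:
  - task 1 (Plan): project_id=NULL, no match -> kept with NULL
  - task 2 (Setup): project_id=1 -> matches Vega
  - task 3 (Review): project_id=NULL, no match -> kept with NULL
  - task 4 (Research): project_id=1 -> matches Vega
  - task 5 (Migrate): project_id=2 -> matches Phoenix
All 5 rows appear; 2 have NULL project.

SQL:
SELECT a.name, b.name AS project
FROM tasks a
LEFT JOIN projects b ON a.project_id = b.id

Result:
name     | project
---------+--------
Plan     | NULL   
Setup    | Vega   
Review   | NULL   
Research | Vega   
Migrate  | Phoenix


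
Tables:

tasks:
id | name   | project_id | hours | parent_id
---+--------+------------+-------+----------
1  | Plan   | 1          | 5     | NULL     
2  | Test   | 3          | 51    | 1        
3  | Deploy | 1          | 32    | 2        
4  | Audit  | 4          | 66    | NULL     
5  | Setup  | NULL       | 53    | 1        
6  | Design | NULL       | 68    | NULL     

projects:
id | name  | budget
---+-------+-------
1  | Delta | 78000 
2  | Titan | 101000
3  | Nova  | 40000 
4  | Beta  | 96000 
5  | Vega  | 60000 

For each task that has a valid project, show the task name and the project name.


INNER JOIN keeps only tasks rows whose project_id matches an id in projects. Walk through each task:
  - task 1 (Plan): project_id=1 -> matches Delta
  - task 2 (Test): project_id=3 -> matches Nova
  - task 3 (Deploy): project_id=1 -> matches Delta
  - task 4 (Audit): project_id=4 -> matches Beta
  - task 5 (Setup): project_id=NULL, no match -> dropped
  - task 6 (Design): project_id=NULL, no match -> dropped
So 2 of 6 rows are dropped.

SQL:
SELECT a.name, b.name AS project
FROM tasks a
INNER JOIN projects b ON a.project_id = b.id

Result:
name   | project
-------+--------
Plan   | Delta  
Test   | Nova   
Deploy | Delta  
Audit  | Beta   


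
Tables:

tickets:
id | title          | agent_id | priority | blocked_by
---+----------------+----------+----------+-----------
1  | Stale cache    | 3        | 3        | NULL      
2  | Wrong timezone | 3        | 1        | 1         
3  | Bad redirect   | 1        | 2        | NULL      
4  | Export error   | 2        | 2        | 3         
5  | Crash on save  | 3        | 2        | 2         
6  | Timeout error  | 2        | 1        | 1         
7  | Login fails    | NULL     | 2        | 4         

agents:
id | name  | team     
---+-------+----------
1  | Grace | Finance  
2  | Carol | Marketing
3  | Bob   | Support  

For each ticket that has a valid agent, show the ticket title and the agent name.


INNER JOIN keeps only tickets rows whose agent_id matches an id in agents. Walk through each ticket:
  - ticket 1 (Stale cache): agent_id=3 -> matches Bob
  - ticket 2 (Wrong timezone): agent_id=3 -> matches Bob
  - ticket 3 (Bad redirect): agent_id=1 -> matches Grace
  - ticket 4 (Export error): agent_id=2 -> matches Carol
  - ticket 5 (Crash on save): agent_id=3 -> matches Bob
  - ticket 6 (Timeout error): agent_id=2 -> matches Carol
  - ticket 7 (Login fails): agent_id=NULL, no match -> dropped
So 1 of 7 rows is dropped.

SQL:
SELECT a.title, b.name AS agent
FROM tickets a
INNER JOIN agents b ON a.agent_id = b.id

Result:
title          | agent
---------------+------
Stale cache    | Bob  
Wrong timezone | Bob  
Bad redirect   | Grace
Export error   | Carol
Crash on save  | Bob  
Timeout error  | Carol


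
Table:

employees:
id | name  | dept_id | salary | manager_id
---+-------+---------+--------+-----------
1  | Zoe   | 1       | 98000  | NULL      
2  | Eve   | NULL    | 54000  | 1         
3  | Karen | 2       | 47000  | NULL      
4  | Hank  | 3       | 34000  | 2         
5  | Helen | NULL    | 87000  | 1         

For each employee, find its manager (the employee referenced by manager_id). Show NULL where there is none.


This is a self-join: employees is joined to a second copy of itself, matching each row's manager_id to another row's id. Use LEFT JOIN so rows with manager_id=NULL are kept.
  - employee 1 (Zoe): manager_id=NULL -> NULL
  - employee 2 (Eve): manager_id=1 -> Zoe
  - employee 3 (Karen): manager_id=NULL -> NULL
  - employee 4 (Hank): manager_id=2 -> Eve
  - employee 5 (Helen): manager_id=1 -> Zoe

SQL:
SELECT a.name AS item, b.name AS manager
FROM employees a
LEFT JOIN employees b ON a.manager_id = b.id

Result:
item  | manager
------+--------
Zoe   | NULL   
Eve   | Zoe    
Karen | NULL   
Hank  | Eve    
Helen | Zoe    


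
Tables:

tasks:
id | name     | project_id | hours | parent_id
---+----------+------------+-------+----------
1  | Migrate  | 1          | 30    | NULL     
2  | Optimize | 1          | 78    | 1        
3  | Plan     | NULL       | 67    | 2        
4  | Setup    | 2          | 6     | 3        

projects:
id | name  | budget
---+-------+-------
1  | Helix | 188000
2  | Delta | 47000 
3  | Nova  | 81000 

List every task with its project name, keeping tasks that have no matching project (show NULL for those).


LEFT JOIN keeps every row from tasks (the left table); where project_id has no match in projects, the project columns become NULL. Walk through each task:
  - task 1 (Migrate): project_id=1 -> matches Helix
  - task 2 (Optimize): project_id=1 -> matches Helix
  - task 3 (Plan): project_id=NULL, no match -> kept with NULL
  - task 4 (Setup): project_id=2 -> matches Delta
All 4 rows appear; 1 has NULL project.

SQL:
SELECT a.name, b.name AS project
FROM tasks a
LEFT JOIN projects b ON a.project_id = b.id

Result:
name     | project
---------+--------
Migrate  | Helix  
Optimize | Helix  
Plan     | NULL   
Setup    | Delta  


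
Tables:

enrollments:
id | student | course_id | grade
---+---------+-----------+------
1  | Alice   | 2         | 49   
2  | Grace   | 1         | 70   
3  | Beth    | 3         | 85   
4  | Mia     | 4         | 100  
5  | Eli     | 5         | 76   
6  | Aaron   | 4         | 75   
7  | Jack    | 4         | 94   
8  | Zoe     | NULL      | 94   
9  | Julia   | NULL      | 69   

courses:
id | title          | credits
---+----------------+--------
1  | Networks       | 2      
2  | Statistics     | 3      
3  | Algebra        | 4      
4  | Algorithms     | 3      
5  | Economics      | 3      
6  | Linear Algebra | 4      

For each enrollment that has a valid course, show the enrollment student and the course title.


INNER JOIN keeps only enrollments rows whose course_id matches an id in courses. Walk through each enrollment:
  - enrollment 1 (Alice): course_id=2 -> matches Statistics
  - enrollment 2 (Grace): course_id=1 -> matches Networks
  - enrollment 3 (Beth): course_id=3 -> matches Algebra
  - enrollment 4 (Mia): course_id=4 -> matches Algorithms
  - enrollment 5 (Eli): course_id=5 -> matches Economics
  - enrollment 6 (Aaron): course_id=4 -> matches Algorithms
  - enrollment 7 (Jack): course_id=4 -> matches Algorithms
  - enrollment 8 (Zoe): course_id=NULL, no match -> dropped
  - enrollment 9 (Julia): course_id=NULL, no match -> dropped
So 2 of 9 rows are dropped.

SQL:
SELECT a.student, b.title AS course
FROM enrollments a
INNER JOIN courses b ON a.course_id = b.id

Result:
student | course    
--------+-----------
Alice   | Statistics
Grace   | Networks  
Beth    | Algebra   
Mia     | Algorithms
Eli     | Economics 
Aaron   | Algorithms
Jack    | Algorithms


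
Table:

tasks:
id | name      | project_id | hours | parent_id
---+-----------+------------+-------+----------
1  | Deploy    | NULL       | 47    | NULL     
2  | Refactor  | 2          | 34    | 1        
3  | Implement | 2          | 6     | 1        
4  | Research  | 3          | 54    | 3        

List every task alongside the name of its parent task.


This is a self-join: tasks is joined to a second copy of itself, matching each row's parent_id to another row's id. Use LEFT JOIN so rows with parent_id=NULL are kept.
  - task 1 (Deploy): parent_id=NULL -> NULL
  - task 2 (Refactor): parent_id=1 -> Deploy
  - task 3 (Implement): parent_id=1 -> Deploy
  - task 4 (Research): parent_id=3 -> Implement

SQL:
SELECT a.name AS item, b.name AS parent
FROM tasks a
LEFT JOIN tasks b ON a.parent_id = b.id

Result:
item      | parent   
----------+----------
Deploy    | NULL     
Refactor  | Deploy   
Implement | Deploy   
Research  | Implement


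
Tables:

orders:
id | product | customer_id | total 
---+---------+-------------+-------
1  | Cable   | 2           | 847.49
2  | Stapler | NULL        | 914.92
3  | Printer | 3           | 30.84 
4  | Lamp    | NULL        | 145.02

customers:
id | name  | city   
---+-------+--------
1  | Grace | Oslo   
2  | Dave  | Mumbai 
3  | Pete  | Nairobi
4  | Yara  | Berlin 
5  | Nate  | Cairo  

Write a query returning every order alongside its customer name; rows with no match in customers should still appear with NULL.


LEFT JOIN keeps every row from orders (the left table); where customer_id has no match in customers, the customer columns become NULL. Walk through each order:
  - order 1 (Cable): customer_id=2 -> matches Dave
  - order 2 (Stapler): customer_id=NULL, no match -> kept with NULL
  - order 3 (Printer): customer_id=3 -> matches Pete
  - order 4 (Lamp): customer_id=NULL, no match -> kept with NULL
All 4 rows appear; 2 have NULL customer.

SQL:
SELECT a.product, b.name AS customer
FROM orders a
LEFT JOIN customers b ON a.customer_id = b.id

Result:
product | customer
--------+---------
Cable   | Dave    
Stapler | NULL    
Printer | Pete    
Lamp    | NULL    


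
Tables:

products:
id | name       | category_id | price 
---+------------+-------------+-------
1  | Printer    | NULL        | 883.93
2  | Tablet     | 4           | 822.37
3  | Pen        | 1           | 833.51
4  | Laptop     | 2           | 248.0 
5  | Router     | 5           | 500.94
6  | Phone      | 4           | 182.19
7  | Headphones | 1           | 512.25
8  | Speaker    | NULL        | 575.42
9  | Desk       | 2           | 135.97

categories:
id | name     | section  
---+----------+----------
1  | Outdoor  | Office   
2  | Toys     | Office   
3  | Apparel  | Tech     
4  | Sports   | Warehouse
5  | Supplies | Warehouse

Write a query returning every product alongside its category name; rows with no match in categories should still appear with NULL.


LEFT JOIN keeps every row from products (the left table); where category_id has no match in categories, the category columns become NULL. Walk through each product:
  - product 1 (Printer): category_id=NULL, no match -> kept with NULL
  - product 2 (Tablet): category_id=4 -> matches Sports
  - product 3 (Pen): category_id=1 -> matches Outdoor
  - product 4 (Laptop): category_id=2 -> matches Toys
  - product 5 (Router): category_id=5 -> matches Supplies
  - product 6 (Phone): category_id=4 -> matches Sports
  - product 7 (Headphones): category_id=1 -> matches Outdoor
  - product 8 (Speaker): category_id=NULL, no match -> kept with NULL
  - product 9 (Desk): category_id=2 -> matches Toys
All 9 rows appear; 2 have NULL category.

SQL:
SELECT a.name, b.name AS category
FROM products a
LEFT JOIN categories b ON a.category_id = b.id

Result:
name       | category
-----------+---------
Printer    | NULL    
Tablet     | Sports  
Pen        | Outdoor 
Laptop     | Toys    
Router     | Supplies
Phone      | Sports  
Headphones | Outdoor 
Speaker    | NULL    
Desk       | Toys    


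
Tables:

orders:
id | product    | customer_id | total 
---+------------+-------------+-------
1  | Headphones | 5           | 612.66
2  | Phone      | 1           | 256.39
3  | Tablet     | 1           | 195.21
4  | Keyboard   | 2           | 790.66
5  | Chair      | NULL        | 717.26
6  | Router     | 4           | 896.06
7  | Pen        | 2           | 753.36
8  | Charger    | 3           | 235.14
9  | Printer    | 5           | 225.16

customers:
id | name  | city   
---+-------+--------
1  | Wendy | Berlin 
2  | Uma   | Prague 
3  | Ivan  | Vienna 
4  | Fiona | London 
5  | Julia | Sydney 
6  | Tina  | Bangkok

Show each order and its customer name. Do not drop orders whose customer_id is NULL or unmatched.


LEFT JOIN keeps every row from orders (the left table); where customer_id has no match in customers, the customer columns become NULL. Walk through each order:
  - order 1 (Headphones): customer_id=5 -> matches Julia
  - order 2 (Phone): customer_id=1 -> matches Wendy
  - order 3 (Tablet): customer_id=1 -> matches Wendy
  - order 4 (Keyboard): customer_id=2 -> matches Uma
  - order 5 (Chair): customer_id=NULL, no match -> kept with NULL
  - order 6 (Router): customer_id=4 -> matches Fiona
  - order 7 (Pen): customer_id=2 -> matches Uma
  - order 8 (Charger): customer_id=3 -> matches Ivan
  - order 9 (Printer): customer_id=5 -> matches Julia
All 9 rows appear; 1 has NULL customer.

SQL:
SELECT a.product, b.name AS customer
FROM orders a
LEFT JOIN customers b ON a.customer_id = b.id

Result:
product    | customer
-----------+---------
Headphones | Julia   
Phone      | Wendy   
Tablet     | Wendy   
Keyboard   | Uma     
Chair      | NULL    
Router     | Fiona   
Pen        | Uma     
Charger    | Ivan    
Printer    | Julia   


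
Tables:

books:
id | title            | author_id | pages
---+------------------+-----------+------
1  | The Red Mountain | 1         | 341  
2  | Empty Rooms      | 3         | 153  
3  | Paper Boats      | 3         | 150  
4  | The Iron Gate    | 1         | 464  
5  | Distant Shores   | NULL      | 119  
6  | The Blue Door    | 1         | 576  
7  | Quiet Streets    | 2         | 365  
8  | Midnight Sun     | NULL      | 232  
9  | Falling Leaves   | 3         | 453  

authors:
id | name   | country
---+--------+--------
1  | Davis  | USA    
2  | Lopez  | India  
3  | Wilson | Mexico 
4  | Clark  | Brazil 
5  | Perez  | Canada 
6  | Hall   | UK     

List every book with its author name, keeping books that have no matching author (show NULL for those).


LEFT JOIN keeps every row from books (the left table); where author_id has no match in authors, the author columns become NULL. Walk through each book:
  - book 1 (The Red Mountain): author_id=1 -> matches Davis
  - book 2 (Empty Rooms): author_id=3 -> matches Wilson
  - book 3 (Paper Boats): author_id=3 -> matches Wilson
  - book 4 (The Iron Gate): author_id=1 -> matches Davis
  - book 5 (Distant Shores): author_id=NULL, no match -> kept with NULL
  - book 6 (The Blue Door): author_id=1 -> matches Davis
  - book 7 (Quiet Streets): author_id=2 -> matches Lopez
  - book 8 (Midnight Sun): author_id=NULL, no match -> kept with NULL
  - book 9 (Falling Leaves): author_id=3 -> matches Wilson
All 9 rows appear; 2 have NULL author.

SQL:
SELECT a.title, b.name AS author
FROM books a
LEFT JOIN authors b ON a.author_id = b.id

Result:
title            | author
-----------------+-------
The Red Mountain | Davis 
Empty Rooms      | Wilson
Paper Boats      | Wilson
The Iron Gate    | Davis 
Distant Shores   | NULL  
The Blue Door    | Davis 
Quiet Streets    | Lopez 
Midnight Sun     | NULL  
Falling Leaves   | Wilson


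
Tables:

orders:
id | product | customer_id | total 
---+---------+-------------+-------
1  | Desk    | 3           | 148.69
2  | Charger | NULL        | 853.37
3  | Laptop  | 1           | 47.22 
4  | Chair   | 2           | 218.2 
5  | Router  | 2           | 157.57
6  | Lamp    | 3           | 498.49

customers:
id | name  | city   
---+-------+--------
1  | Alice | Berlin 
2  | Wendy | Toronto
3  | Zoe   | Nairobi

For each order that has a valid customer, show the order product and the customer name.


INNER JOIN keeps only orders rows whose customer_id matches an id in customers. Walk through each order:
  - order 1 (Desk): customer_id=3 -> matches Zoe
  - order 2 (Charger): customer_id=NULL, no match -> dropped
  - order 3 (Laptop): customer_id=1 -> matches Alice
  - order 4 (Chair): customer_id=2 -> matches Wendy
  - order 5 (Router): customer_id=2 -> matches Wendy
  - order 6 (Lamp): customer_id=3 -> matches Zoe
So 1 of 6 rows is dropped.

SQL:
SELECT a.product, b.name AS customer
FROM orders a
INNER JOIN customers b ON a.customer_id = b.id

Result:
product | customer
--------+---------
Desk    | Zoe     
Laptop  | Alice   
Chair   | Wendy   
Router  | Wendy   
Lamp    | Zoe     


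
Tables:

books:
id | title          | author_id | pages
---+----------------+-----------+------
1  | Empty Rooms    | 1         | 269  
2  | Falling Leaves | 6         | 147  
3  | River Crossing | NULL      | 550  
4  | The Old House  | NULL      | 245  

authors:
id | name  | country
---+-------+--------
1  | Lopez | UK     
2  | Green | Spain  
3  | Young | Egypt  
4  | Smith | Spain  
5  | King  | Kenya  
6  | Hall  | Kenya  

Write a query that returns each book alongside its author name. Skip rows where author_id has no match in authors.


INNER JOIN keeps only books rows whose author_id matches an id in authors. Walk through each book:
  - book 1 (Empty Rooms): author_id=1 -> matches Lopez
  - book 2 (Falling Leaves): author_id=6 -> matches Hall
  - book 3 (River Crossing): author_id=NULL, no match -> dropped
  - book 4 (The Old House): author_id=NULL, no match -> dropped
So 2 of 4 rows are dropped.

SQL:
SELECT a.title, b.name AS author
FROM books a
INNER JOIN authors b ON a.author_id = b.id

Result:
title          | author
---------------+-------
Empty Rooms    | Lopez 
Falling Leaves | Hall  


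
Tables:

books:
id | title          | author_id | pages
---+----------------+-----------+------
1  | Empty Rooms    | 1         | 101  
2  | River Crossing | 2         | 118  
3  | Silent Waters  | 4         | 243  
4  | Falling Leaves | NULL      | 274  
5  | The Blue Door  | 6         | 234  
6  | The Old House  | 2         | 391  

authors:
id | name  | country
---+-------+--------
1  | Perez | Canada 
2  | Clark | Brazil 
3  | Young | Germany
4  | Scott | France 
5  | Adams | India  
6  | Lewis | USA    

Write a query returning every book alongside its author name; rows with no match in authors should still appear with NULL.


LEFT JOIN keeps every row from books (the left table); where author_id has no match in authors, the author columns become NULL. Walk through each book:
  - book 1 (Empty Rooms): author_id=1 -> matches Perez
  - book 2 (River Crossing): author_id=2 -> matches Clark
  - book 3 (Silent Waters): author_id=4 -> matches Scott
  - book 4 (Falling Leaves): author_id=NULL, no match -> kept with NULL
  - book 5 (The Blue Door): author_id=6 -> matches Lewis
  - book 6 (The Old House): author_id=2 -> matches Clark
All 6 rows appear; 1 has NULL author.

SQL:
SELECT a.title, b.name AS author
FROM books a
LEFT JOIN authors b ON a.author_id = b.id

Result:
title          | author
---------------+-------
Empty Rooms    | Perez 
River Crossing | Clark 
Silent Waters  | Scott 
Falling Leaves | NULL  
The Blue Door  | Lewis 
The Old House  | Clark 


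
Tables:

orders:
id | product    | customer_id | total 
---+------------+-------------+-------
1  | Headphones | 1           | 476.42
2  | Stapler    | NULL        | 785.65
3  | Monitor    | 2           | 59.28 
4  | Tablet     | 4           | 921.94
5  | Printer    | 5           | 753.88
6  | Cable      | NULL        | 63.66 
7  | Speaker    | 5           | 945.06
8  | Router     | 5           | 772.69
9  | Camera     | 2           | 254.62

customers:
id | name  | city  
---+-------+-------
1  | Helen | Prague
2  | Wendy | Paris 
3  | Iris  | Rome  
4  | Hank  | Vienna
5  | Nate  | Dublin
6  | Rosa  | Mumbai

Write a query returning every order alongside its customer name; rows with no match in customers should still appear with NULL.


LEFT JOIN keeps every row from orders (the left table); where customer_id has no match in customers, the customer columns become NULL. Walk through each order:
  - order 1 (Headphones): customer_id=1 -> matches Helen
  - order 2 (Stapler): customer_id=NULL, no match -> kept with NULL
  - order 3 (Monitor): customer_id=2 -> matches Wendy
  - order 4 (Tablet): customer_id=4 -> matches Hank
  - order 5 (Printer): customer_id=5 -> matches Nate
  - order 6 (Cable): customer_id=NULL, no match -> kept with NULL
  - order 7 (Speaker): customer_id=5 -> matches Nate
  - order 8 (Router): customer_id=5 -> matches Nate
  - order 9 (Camera): customer_id=2 -> matches Wendy
All 9 rows appear; 2 have NULL customer.

SQL:
SELECT a.product, b.name AS customer
FROM orders a
LEFT JOIN customers b ON a.customer_id = b.id

Result:
product    | customer
-----------+---------
Headphones | Helen   
Stapler    | NULL    
Monitor    | Wendy   
Tablet     | Hank    
Printer    | Nate    
Cable      | NULL    
Speaker    | Nate    
Router     | Nate    
Camera     | Wendy   


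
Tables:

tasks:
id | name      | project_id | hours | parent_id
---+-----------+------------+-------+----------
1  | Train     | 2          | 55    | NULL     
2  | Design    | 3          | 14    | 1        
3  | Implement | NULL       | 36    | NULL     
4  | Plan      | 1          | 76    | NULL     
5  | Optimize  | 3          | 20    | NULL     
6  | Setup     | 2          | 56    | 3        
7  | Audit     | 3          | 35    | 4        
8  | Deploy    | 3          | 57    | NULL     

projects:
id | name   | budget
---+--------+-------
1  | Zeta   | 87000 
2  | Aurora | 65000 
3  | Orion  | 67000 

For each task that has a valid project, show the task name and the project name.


INNER JOIN keeps only tasks rows whose project_id matches an id in projects. Walk through each task:
  - task 1 (Train): project_id=2 -> matches Aurora
  - task 2 (Design): project_id=3 -> matches Orion
  - task 3 (Implement): project_id=NULL, no match -> dropped
  - task 4 (Plan): project_id=1 -> matches Zeta
  - task 5 (Optimize): project_id=3 -> matches Orion
  - task 6 (Setup): project_id=2 -> matches Aurora
  - task 7 (Audit): project_id=3 -> matches Orion
  - task 8 (Deploy): project_id=3 -> matches Orion
So 1 of 8 rows is dropped.

SQL:
SELECT a.name, b.name AS project
FROM tasks a
INNER JOIN projects b ON a.project_id = b.id

Result:
name     | project
---------+--------
Train    | Aurora 
Design   | Orion  
Plan     | Zeta   
Optimize | Orion  
Setup    | Aurora 
Audit    | Orion  
Deploy   | Orion  


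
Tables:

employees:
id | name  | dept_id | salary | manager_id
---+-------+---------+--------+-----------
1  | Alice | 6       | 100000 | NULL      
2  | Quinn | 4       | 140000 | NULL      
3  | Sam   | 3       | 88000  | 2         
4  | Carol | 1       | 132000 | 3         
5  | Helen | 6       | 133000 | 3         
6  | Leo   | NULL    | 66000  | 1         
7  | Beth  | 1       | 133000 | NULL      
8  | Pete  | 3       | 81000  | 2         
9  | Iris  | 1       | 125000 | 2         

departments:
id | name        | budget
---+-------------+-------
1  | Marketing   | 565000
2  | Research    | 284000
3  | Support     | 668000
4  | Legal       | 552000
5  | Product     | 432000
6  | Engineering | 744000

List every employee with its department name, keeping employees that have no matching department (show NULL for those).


LEFT JOIN keeps every row from employees (the left table); where dept_id has no match in departments, the department columns become NULL. Walk through each employee:
  - employee 1 (Alice): dept_id=6 -> matches Engineering
  - employee 2 (Quinn): dept_id=4 -> matches Legal
  - employee 3 (Sam): dept_id=3 -> matches Support
  - employee 4 (Carol): dept_id=1 -> matches Marketing
  - employee 5 (Helen): dept_id=6 -> matches Engineering
  - employee 6 (Leo): dept_id=NULL, no match -> kept with NULL
  - employee 7 (Beth): dept_id=1 -> matches Marketing
  - employee 8 (Pete): dept_id=3 -> matches Support
  - employee 9 (Iris): dept_id=1 -> matches Marketing
All 9 rows appear; 1 has NULL department.

SQL:
SELECT a.name, b.name AS department
FROM employees a
LEFT JOIN departments b ON a.dept_id = b.id

Result:
name  | department 
------+------------
Alice | Engineering
Quinn | Legal      
Sam   | Support    
Carol | Marketing  
Helen | Engineering
Leo   | NULL       
Beth  | Marketing  
Pete  | Support    
Iris  | Marketing  


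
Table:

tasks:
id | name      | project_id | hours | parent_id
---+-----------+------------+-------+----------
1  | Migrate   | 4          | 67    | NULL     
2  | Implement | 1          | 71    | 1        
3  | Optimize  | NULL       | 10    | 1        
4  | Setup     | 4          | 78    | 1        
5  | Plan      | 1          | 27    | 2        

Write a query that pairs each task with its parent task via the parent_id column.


This is a self-join: tasks is joined to a second copy of itself, matching each row's parent_id to another row's id. Use LEFT JOIN so rows with parent_id=NULL are kept.
  - task 1 (Migrate): parent_id=NULL -> NULL
  - task 2 (Implement): parent_id=1 -> Migrate
  - task 3 (Optimize): parent_id=1 -> Migrate
  - task 4 (Setup): parent_id=1 -> Migrate
  - task 5 (Plan): parent_id=2 -> Implement

SQL:
SELECT a.name AS item, b.name AS parent
FROM tasks a
LEFT JOIN tasks b ON a.parent_id = b.id

Result:
item      | parent   
----------+----------
Migrate   | NULL     
Implement | Migrate  
Optimize  | Migrate  
Setup     | Migrate  
Plan      | Implement


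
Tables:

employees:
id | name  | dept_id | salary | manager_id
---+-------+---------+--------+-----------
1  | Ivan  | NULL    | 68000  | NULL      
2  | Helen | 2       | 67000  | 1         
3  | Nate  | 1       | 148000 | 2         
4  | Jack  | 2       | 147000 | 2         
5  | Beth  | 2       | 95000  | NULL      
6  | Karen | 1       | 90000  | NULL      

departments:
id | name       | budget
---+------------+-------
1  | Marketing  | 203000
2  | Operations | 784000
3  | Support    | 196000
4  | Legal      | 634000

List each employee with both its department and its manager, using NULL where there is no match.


Two LEFT JOINs from the same base table employees: one to departments via dept_id, one to employees itself via manager_id. Both are LEFT so every employee is preserved.
Match against departments:
  - employee 1 (Ivan): dept_id=NULL, no match -> kept with NULL
  - employee 2 (Helen): dept_id=2 -> matches Operations
  - employee 3 (Nate): dept_id=1 -> matches Marketing
  - employee 4 (Jack): dept_id=2 -> matches Operations
  - employee 5 (Beth): dept_id=2 -> matches Operations
  - employee 6 (Karen): dept_id=1 -> matches Marketing
Match against employees (self):
  - employee 1 (Ivan): manager_id=NULL -> NULL
  - employee 2 (Helen): manager_id=1 -> Ivan
  - employee 3 (Nate): manager_id=2 -> Helen
  - employee 4 (Jack): manager_id=2 -> Helen
  - employee 5 (Beth): manager_id=NULL -> NULL
  - employee 6 (Karen): manager_id=NULL -> NULL

SQL:
SELECT a.name, b.name AS department, c.name AS manager
FROM employees a
LEFT JOIN departments b ON a.dept_id = b.id
LEFT JOIN employees c ON a.manager_id = c.id

Result:
name  | department | manager
------+------------+--------
Ivan  | NULL       | NULL   
Helen | Operations | Ivan   
Nate  | Marketing  | Helen  
Jack  | Operations | Helen  
Beth  | Operations | NULL   
Karen | Marketing  | NULL   


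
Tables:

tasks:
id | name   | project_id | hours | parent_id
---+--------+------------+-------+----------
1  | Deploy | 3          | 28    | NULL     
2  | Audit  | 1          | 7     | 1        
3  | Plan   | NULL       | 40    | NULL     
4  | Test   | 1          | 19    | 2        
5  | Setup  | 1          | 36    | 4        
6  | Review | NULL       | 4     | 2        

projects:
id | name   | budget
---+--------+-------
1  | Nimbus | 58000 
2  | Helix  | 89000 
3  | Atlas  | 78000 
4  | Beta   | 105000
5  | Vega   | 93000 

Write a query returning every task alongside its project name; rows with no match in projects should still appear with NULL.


LEFT JOIN keeps every row from tasks (the left table); where project_id has no match in projects, the project columns become NULL. Walk through each task:
  - task 1 (Deploy): project_id=3 -> matches Atlas
  - task 2 (Audit): project_id=1 -> matches Nimbus
  - task 3 (Plan): project_id=NULL, no match -> kept with NULL
  - task 4 (Test): project_id=1 -> matches Nimbus
  - task 5 (Setup): project_id=1 -> matches Nimbus
  - task 6 (Review): project_id=NULL, no match -> kept with NULL
All 6 rows appear; 2 have NULL project.

SQL:
SELECT a.name, b.name AS project
FROM tasks a
LEFT JOIN projects b ON a.project_id = b.id

Result:
name   | project
-------+--------
Deploy | Atlas  
Audit  | Nimbus 
Plan   | NULL   
Test   | Nimbus 
Setup  | Nimbus 
Review | NULL   


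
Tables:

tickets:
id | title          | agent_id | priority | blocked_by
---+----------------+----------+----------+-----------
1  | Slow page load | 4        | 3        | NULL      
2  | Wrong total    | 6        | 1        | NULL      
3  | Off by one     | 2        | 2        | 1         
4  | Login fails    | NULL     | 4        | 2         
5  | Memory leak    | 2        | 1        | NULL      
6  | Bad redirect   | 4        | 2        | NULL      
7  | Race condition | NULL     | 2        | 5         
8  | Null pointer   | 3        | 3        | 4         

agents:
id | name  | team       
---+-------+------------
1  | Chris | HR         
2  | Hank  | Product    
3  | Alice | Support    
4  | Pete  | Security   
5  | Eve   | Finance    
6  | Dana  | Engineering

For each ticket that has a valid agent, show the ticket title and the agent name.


INNER JOIN keeps only tickets rows whose agent_id matches an id in agents. Walk through each ticket:
  - ticket 1 (Slow page load): agent_id=4 -> matches Pete
  - ticket 2 (Wrong total): agent_id=6 -> matches Dana
  - ticket 3 (Off by one): agent_id=2 -> matches Hank
  - ticket 4 (Login fails): agent_id=NULL, no match -> dropped
  - ticket 5 (Memory leak): agent_id=2 -> matches Hank
  - ticket 6 (Bad redirect): agent_id=4 -> matches Pete
  - ticket 7 (Race condition): agent_id=NULL, no match -> dropped
  - ticket 8 (Null pointer): agent_id=3 -> matches Alice
So 2 of 8 rows are dropped.

SQL:
SELECT a.title, b.name AS agent
FROM tickets a
INNER JOIN agents b ON a.agent_id = b.id

Result:
title          | agent
---------------+------
Slow page load | Pete 
Wrong total    | Dana 
Off by one     | Hank 
Memory leak    | Hank 
Bad redirect   | Pete 
Null pointer   | Alice
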